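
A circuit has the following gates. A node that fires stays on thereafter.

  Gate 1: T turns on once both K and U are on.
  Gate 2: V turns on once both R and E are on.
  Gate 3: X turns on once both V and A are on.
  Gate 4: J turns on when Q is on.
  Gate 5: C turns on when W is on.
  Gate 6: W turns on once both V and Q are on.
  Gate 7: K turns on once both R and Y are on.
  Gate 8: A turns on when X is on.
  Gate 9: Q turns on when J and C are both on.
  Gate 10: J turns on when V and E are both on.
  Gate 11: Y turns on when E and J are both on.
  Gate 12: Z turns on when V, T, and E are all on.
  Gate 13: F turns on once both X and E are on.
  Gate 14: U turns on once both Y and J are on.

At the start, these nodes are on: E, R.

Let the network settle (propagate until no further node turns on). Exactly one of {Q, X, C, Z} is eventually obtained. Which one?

Z

R and E are on, so V turns on (Gate 2).
Gate 10: V and E on → J on.
E and J are on, so Y turns on (Gate 11).
Gate 14: Y and J on → U on.
R and Y are on, so K turns on (Gate 7).
Gate 1: K and U on → T on.
Gate 12: V, T, and E on → Z on.
X would need V and A (Gate 3), but A never turns on. C would need W (Gate 5), but W never turns on. Q would need J and C (Gate 9), but C never turns on.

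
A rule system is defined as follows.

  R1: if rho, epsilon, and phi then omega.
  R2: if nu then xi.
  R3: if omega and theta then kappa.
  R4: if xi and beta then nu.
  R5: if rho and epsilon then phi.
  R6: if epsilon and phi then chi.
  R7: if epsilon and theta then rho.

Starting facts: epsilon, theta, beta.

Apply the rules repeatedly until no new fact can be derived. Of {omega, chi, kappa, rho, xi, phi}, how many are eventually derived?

From epsilon and theta, R7 gives rho.
rho and epsilon hold, so phi follows (R5).
From epsilon and phi, R6 gives chi.
rho, epsilon, and phi hold, so omega follows (R1).
omega and theta hold, so kappa follows (R3).
omega: reached.
chi: reached.
kappa: reached.
rho: reached.
xi would need nu (R2), but nu is never established.
phi: reached.
Reached: omega, chi, kappa, rho, and phi — 5 of the 6.

5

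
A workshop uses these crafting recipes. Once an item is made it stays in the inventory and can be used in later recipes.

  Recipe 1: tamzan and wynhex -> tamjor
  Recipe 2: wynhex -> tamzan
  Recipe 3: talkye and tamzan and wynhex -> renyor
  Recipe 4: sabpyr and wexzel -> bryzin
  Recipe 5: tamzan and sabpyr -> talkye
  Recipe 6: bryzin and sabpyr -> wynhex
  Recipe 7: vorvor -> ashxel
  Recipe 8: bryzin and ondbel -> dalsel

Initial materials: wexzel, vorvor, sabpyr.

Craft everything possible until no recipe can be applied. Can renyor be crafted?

sabpyr and wexzel -> bryzin (Recipe 4).
bryzin and sabpyr -> wynhex (Recipe 6).
Using Recipe 2, wynhex makes tamzan.
Using Recipe 5, tamzan and sabpyr make talkye.
Using Recipe 3, talkye, tamzan, and wynhex make renyor.

Yes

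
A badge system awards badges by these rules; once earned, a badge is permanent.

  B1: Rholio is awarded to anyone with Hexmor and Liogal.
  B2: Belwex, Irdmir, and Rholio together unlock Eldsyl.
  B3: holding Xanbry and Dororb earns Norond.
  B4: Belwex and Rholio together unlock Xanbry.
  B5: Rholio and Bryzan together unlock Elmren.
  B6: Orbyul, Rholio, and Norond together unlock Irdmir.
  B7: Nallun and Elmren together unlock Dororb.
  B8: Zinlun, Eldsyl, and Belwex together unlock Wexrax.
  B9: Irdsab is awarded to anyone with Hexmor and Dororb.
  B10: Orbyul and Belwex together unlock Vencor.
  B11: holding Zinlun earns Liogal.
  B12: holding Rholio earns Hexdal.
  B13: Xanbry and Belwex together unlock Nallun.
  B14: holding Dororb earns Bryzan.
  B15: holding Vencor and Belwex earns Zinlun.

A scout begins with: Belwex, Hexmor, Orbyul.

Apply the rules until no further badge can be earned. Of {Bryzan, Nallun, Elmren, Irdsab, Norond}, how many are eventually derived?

With Orbyul and Belwex, Vencor is earned (B10).
With Vencor and Belwex, Zinlun is earned (B15).
With Zinlun, Liogal is earned (B11).
With Hexmor and Liogal, Rholio is earned (B1).
With Belwex and Rholio, Xanbry is earned (B4).
With Xanbry and Belwex, Nallun is earned (B13).
Bryzan would need Dororb (B14), but Dororb is never earned.
Nallun: reached.
Elmren would need Rholio and Bryzan (B5), but Bryzan is never earned.
Irdsab would need Hexmor and Dororb (B9), but Dororb is never earned.
Norond would need Xanbry and Dororb (B3), but Dororb is never earned.
Reached: Nallun — 1 of the 5.

1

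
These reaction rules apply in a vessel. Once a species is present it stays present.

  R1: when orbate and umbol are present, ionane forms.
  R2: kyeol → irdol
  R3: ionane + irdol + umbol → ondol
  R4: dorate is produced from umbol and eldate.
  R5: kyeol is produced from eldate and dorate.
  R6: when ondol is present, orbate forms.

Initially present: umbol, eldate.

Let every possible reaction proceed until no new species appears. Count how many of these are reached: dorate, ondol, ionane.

umbol and eldate present → dorate forms (R4).
dorate: reached.
ondol would need ionane, irdol, and umbol (R3), but ionane never forms.
ionane would need orbate and umbol (R1), but orbate never forms.
Reached: dorate — 1 of the 3.

1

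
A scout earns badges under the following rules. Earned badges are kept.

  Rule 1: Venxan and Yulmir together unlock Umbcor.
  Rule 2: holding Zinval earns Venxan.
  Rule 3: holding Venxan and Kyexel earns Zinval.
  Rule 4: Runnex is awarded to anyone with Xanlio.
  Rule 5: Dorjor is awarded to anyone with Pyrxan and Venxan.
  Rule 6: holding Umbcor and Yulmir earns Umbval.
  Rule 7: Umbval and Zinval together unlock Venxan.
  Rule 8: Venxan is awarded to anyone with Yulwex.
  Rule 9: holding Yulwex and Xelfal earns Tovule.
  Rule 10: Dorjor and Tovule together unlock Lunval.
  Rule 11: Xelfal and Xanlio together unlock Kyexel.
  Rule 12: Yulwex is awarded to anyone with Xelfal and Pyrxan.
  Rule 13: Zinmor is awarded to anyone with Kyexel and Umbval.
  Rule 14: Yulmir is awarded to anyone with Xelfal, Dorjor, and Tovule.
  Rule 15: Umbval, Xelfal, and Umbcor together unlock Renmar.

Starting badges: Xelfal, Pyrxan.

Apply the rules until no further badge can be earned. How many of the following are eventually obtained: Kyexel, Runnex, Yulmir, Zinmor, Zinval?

With Xelfal and Pyrxan, Yulwex is earned (Rule 12).
With Yulwex and Xelfal, Tovule is earned (Rule 9).
With Yulwex, Venxan is earned (Rule 8).
With Pyrxan and Venxan, Dorjor is earned (Rule 5).
With Xelfal, Dorjor, and Tovule, Yulmir is earned (Rule 14).
Kyexel would need Xelfal and Xanlio (Rule 11), but Xanlio is never earned.
Runnex would need Xanlio (Rule 4), but Xanlio is never earned.
Yulmir: reached.
Zinmor would need Kyexel and Umbval (Rule 13), but Kyexel is never earned.
Zinval would need Venxan and Kyexel (Rule 3), but Kyexel is never earned.
Reached: Yulmir — 1 of the 5.

1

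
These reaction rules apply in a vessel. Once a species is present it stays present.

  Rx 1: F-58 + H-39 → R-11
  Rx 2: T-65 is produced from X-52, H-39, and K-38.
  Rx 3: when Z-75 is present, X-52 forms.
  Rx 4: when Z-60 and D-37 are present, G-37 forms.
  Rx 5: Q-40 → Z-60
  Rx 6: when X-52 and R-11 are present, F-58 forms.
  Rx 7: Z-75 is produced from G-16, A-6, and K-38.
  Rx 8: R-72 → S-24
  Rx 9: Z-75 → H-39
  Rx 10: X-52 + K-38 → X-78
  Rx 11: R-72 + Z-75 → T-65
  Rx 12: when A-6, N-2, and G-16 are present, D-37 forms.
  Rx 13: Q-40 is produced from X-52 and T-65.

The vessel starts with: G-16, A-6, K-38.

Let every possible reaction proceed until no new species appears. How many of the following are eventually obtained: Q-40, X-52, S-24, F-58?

G-16, A-6, and K-38 present → Z-75 forms (Rx 7).
Z-75 present → H-39 forms (Rx 9).
Z-75 present → X-52 forms (Rx 3).
X-52, H-39, and K-38 present → T-65 forms (Rx 2).
X-52 and T-65 present → Q-40 forms (Rx 13).
Q-40: reached.
X-52: reached.
S-24 would need R-72 (Rx 8), but R-72 never forms.
F-58 would need X-52 and R-11 (Rx 6), but R-11 never forms.
Reached: Q-40 and X-52 — 2 of the 4.

2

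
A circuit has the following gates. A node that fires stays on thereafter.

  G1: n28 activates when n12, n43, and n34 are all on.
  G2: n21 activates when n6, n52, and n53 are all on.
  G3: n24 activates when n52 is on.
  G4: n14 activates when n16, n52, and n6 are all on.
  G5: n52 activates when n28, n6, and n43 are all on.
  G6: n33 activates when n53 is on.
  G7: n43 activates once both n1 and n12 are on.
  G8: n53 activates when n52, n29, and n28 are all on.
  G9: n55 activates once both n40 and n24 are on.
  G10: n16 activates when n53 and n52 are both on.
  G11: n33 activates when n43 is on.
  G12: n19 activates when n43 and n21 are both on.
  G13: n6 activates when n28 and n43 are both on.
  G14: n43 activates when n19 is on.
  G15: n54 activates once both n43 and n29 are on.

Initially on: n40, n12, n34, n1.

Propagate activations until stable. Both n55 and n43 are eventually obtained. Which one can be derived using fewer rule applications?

n43: n1 and n12 are on, so n43 activates (G7). [1 rule application]
n55: G7: n1 and n12 on → n43 on. n12, n43, and n34 are on, so n28 activates (G1). n28 and n43 are on, so n6 activates (G13). G5: n28, n6, and n43 on → n52 on. G3: n52 on → n24 on. G9: n40 and n24 on → n55 on. [6 rule applications]
n43 needs fewer.

n43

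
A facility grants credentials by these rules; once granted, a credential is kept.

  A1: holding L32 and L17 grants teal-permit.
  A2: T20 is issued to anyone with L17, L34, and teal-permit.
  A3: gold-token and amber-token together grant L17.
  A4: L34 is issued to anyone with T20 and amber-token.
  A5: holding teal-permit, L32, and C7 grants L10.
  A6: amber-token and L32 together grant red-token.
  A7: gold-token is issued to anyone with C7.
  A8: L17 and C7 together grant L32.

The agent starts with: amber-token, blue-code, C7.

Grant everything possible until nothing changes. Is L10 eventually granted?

Yes

Holding C7 grants gold-token (A7).
Holding gold-token and amber-token grants L17 (A3).
Holding L17 and C7 grants L32 (A8).
Holding L32 and L17 grants teal-permit (A1).
Holding teal-permit, L32, and C7 grants L10 (A5).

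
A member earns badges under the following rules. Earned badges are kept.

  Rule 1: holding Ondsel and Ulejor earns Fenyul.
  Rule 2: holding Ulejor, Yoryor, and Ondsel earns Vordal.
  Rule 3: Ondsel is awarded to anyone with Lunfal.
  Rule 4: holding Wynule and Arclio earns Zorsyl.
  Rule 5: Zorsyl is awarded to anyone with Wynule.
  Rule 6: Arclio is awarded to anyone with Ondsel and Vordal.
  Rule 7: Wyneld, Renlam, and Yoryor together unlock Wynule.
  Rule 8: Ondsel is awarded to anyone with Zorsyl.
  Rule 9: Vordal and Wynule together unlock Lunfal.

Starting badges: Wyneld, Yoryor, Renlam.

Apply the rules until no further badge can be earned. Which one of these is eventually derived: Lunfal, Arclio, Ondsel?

Ondsel

With Wyneld, Renlam, and Yoryor, Wynule is earned (Rule 7).
With Wynule, Zorsyl is earned (Rule 5).
With Zorsyl, Ondsel is earned (Rule 8).
Lunfal would need Vordal and Wynule (Rule 9), but Vordal is never earned. Arclio would need Ondsel and Vordal (Rule 6), but Vordal is never earned.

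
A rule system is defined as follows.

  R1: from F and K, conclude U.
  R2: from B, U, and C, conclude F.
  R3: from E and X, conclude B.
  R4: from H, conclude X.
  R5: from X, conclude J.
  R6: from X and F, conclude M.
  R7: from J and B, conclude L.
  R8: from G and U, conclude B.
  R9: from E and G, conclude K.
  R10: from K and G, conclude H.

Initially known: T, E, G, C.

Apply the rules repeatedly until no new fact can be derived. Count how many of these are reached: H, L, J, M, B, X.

5

From E and G, R9 gives K.
K and G hold, so H follows (R10).
From H, R4 gives X.
From X, R5 gives J.
From E and X, R3 gives B.
J and B hold, so L follows (R7).
H: reached.
L: reached.
J: reached.
M would need X and F (R6), but F is never established.
B: reached.
X: reached.
Reached: H, L, J, B, and X — 5 of the 6.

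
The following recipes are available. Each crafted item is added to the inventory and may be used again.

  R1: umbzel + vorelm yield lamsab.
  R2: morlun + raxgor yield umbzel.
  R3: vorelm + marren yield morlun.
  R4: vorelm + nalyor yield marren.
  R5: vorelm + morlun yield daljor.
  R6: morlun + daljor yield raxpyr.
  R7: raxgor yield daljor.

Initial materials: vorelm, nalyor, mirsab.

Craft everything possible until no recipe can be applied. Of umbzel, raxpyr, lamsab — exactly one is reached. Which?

vorelm + nalyor → marren (R4).
vorelm + marren → morlun (R3).
Using R5, vorelm and morlun make daljor.
morlun + daljor → raxpyr (R6).
lamsab would need umbzel and vorelm (R1), but umbzel is never obtained. umbzel would need morlun and raxgor (R2), but raxgor is never obtained.

raxpyr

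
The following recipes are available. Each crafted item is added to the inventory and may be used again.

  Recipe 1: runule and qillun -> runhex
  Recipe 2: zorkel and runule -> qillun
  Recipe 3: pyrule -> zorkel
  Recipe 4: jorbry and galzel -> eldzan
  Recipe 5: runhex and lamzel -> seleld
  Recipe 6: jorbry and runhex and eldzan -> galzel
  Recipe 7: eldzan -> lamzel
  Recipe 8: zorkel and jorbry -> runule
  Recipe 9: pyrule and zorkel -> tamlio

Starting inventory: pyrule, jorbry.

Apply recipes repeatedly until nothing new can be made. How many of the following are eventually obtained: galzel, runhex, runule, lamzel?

Using Recipe 3, pyrule makes zorkel.
zorkel and jorbry -> runule (Recipe 8).
Using Recipe 2, zorkel and runule make qillun.
Using Recipe 1, runule and qillun make runhex.
galzel would need jorbry, runhex, and eldzan (Recipe 6), but eldzan is never obtained.
runhex: reached.
runule: reached.
lamzel would need eldzan (Recipe 7), but eldzan is never obtained.
Reached: runhex and runule — 2 of the 4.

2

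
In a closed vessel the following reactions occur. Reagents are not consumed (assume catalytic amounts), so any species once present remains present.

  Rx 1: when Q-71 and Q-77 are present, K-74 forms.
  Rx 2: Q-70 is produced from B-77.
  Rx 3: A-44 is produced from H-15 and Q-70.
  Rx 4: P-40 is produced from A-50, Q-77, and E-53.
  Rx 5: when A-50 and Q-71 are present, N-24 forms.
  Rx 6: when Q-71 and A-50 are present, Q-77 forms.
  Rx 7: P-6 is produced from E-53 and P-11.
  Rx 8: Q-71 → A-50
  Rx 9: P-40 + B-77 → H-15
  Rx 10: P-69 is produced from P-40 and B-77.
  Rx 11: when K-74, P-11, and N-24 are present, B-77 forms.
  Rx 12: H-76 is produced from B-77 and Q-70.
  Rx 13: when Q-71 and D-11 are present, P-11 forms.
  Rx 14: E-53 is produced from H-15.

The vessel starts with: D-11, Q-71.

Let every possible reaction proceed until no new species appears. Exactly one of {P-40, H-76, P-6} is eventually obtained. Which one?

H-76

Q-71 present → A-50 forms (Rx 8).
Q-71 and D-11 present → P-11 forms (Rx 13).
A-50 and Q-71 present → N-24 forms (Rx 5).
Q-71 and A-50 present → Q-77 forms (Rx 6).
Q-71 and Q-77 present → K-74 forms (Rx 1).
K-74, P-11, and N-24 present → B-77 forms (Rx 11).
B-77 present → Q-70 forms (Rx 2).
B-77 and Q-70 present → H-76 forms (Rx 12).
P-6 would need E-53 and P-11 (Rx 7), but E-53 never forms. P-40 would need A-50, Q-77, and E-53 (Rx 4), but E-53 never forms.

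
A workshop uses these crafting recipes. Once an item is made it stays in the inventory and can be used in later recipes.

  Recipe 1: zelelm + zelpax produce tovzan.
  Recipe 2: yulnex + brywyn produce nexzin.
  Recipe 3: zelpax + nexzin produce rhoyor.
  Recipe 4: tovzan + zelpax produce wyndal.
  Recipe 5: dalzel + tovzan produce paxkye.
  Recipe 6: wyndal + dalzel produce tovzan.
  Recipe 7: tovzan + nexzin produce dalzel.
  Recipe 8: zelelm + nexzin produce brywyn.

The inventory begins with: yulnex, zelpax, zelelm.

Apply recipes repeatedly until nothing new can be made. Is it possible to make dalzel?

No

dalzel would need tovzan and nexzin (Recipe 7), but nexzin is never obtained.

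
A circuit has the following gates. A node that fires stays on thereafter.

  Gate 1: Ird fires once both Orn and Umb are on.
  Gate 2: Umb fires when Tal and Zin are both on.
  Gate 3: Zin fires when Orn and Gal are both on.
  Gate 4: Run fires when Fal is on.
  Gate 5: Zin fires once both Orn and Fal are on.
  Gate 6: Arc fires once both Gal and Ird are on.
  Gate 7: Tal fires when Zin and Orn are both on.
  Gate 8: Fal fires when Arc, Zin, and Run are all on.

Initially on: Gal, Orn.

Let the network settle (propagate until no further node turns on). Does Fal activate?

Fal would need Arc, Zin, and Run (Gate 8), but Run never turns on.

No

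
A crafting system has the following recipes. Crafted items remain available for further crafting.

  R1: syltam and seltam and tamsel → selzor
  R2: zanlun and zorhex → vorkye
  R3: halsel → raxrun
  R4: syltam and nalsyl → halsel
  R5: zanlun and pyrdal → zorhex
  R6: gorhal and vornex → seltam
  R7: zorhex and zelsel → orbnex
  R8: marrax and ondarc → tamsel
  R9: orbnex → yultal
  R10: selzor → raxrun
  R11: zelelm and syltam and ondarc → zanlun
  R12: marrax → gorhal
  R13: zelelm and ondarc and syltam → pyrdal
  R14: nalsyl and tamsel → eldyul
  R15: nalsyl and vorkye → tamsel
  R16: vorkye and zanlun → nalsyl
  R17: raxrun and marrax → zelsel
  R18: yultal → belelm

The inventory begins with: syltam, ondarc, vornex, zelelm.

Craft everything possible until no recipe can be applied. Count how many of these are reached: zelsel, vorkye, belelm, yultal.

1

Using R13, zelelm, ondarc, and syltam make pyrdal.
Using R11, zelelm, syltam, and ondarc make zanlun.
zanlun and pyrdal → zorhex (R5).
zanlun and zorhex → vorkye (R2).
zelsel would need raxrun and marrax (R17), but marrax is never obtained.
vorkye: reached.
belelm would need yultal (R18), but yultal is never obtained.
yultal would need orbnex (R9), but orbnex is never obtained.
Reached: vorkye — 1 of the 4.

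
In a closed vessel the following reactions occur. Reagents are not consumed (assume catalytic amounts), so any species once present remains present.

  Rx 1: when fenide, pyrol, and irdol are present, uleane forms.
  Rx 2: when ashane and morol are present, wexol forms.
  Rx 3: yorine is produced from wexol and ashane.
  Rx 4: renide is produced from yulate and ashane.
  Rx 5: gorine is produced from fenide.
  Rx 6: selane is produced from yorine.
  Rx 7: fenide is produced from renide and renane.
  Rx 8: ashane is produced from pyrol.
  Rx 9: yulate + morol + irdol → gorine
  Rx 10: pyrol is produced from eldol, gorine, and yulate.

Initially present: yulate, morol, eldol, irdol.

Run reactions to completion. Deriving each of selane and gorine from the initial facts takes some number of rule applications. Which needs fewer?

gorine: yulate, morol, and irdol present → gorine forms (Rx 9). [1 rule application]
selane: yulate, morol, and irdol present → gorine forms (Rx 9). eldol, gorine, and yulate present → pyrol forms (Rx 10). pyrol present → ashane forms (Rx 8). ashane and morol present → wexol forms (Rx 2). wexol and ashane present → yorine forms (Rx 3). yorine present → selane forms (Rx 6). [6 rule applications]
gorine needs fewer.

gorine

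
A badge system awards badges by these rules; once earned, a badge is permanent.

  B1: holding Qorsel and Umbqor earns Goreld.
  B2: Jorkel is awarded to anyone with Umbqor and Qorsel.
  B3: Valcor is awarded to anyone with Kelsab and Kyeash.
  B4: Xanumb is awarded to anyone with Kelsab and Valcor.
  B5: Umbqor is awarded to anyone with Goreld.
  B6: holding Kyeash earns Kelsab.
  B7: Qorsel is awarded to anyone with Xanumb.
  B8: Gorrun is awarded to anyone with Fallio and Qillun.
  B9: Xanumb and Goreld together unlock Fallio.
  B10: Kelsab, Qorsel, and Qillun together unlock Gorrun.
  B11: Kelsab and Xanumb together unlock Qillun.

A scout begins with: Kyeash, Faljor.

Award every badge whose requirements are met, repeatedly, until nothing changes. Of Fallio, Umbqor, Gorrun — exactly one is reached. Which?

Gorrun

With Kyeash, Kelsab is earned (B6).
With Kelsab and Kyeash, Valcor is earned (B3).
With Kelsab and Valcor, Xanumb is earned (B4).
With Kelsab and Xanumb, Qillun is earned (B11).
With Xanumb, Qorsel is earned (B7).
With Kelsab, Qorsel, and Qillun, Gorrun is earned (B10).
Fallio would need Xanumb and Goreld (B9), but Goreld is never earned. Umbqor would need Goreld (B5), but Goreld is never earned.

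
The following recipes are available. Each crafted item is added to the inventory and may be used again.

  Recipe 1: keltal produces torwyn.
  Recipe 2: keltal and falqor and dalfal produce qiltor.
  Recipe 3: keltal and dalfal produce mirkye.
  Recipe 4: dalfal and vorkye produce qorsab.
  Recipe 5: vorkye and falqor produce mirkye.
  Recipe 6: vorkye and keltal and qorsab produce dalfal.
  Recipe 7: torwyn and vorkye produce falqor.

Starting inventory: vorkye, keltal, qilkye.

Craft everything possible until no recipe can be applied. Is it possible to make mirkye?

Yes

keltal → torwyn (Recipe 1).
Using Recipe 7, torwyn and vorkye make falqor.
vorkye and falqor → mirkye (Recipe 5).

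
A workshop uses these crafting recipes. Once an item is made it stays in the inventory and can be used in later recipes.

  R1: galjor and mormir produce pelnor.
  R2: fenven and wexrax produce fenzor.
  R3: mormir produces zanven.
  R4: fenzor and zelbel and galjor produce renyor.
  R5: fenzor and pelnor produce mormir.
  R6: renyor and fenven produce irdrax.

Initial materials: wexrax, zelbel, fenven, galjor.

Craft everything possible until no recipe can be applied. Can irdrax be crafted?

Yes

Using R2, fenven and wexrax make fenzor.
fenzor and zelbel and galjor → renyor (R4).
renyor and fenven → irdrax (R6).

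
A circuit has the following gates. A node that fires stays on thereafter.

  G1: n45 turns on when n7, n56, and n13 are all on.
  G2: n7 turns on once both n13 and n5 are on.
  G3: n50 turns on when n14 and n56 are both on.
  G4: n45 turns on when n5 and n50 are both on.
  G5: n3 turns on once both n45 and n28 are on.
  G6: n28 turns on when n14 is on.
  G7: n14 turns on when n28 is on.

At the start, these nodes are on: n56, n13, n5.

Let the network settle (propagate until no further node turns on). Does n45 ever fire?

Yes

n13 and n5 are on, so n7 turns on (G2).
G1: n7, n56, and n13 on → n45 on.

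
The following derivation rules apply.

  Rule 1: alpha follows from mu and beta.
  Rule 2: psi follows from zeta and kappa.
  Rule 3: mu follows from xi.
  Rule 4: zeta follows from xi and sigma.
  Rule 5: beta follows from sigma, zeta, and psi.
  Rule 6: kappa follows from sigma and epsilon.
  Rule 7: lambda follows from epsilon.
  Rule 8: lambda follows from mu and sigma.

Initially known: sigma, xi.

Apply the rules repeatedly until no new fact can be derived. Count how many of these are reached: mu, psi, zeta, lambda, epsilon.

3

From xi, Rule 3 gives mu.
From xi and sigma, Rule 4 gives zeta.
mu and sigma hold, so lambda follows (Rule 8).
mu: reached.
psi would need zeta and kappa (Rule 2), but kappa is never established.
zeta: reached.
lambda: reached.
No rule produces epsilon, and it is not given.
Reached: mu, zeta, and lambda — 3 of the 5.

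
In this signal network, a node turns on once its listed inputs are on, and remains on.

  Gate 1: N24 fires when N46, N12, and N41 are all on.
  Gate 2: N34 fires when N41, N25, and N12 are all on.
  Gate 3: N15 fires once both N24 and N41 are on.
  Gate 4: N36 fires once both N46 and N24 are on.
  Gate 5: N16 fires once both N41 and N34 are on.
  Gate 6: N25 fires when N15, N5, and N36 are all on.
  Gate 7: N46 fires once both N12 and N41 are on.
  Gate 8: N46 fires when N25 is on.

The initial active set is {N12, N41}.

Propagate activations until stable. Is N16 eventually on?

No

N16 would need N41 and N34 (Gate 5), but N34 never turns on.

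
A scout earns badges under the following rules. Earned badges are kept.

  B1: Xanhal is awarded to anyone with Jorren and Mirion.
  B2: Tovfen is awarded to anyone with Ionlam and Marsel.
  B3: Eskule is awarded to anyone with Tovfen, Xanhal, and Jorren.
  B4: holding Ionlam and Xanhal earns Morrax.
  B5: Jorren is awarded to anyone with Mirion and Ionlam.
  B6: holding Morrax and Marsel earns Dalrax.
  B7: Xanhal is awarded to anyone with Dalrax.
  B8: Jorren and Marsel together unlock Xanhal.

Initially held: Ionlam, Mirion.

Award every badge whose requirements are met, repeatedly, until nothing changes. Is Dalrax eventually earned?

Dalrax would need Morrax and Marsel (B6), but Marsel is never earned.

No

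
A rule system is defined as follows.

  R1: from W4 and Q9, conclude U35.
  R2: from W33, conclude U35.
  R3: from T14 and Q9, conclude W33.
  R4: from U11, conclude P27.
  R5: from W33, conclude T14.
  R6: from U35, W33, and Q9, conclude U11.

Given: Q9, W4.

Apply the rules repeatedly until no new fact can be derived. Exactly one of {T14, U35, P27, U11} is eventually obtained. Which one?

From W4 and Q9, R1 gives U35.
T14 would need W33 (R5), but W33 is never established. P27 would need U11 (R4), but U11 is never established. U11 would need U35, W33, and Q9 (R6), but W33 is never established.

U35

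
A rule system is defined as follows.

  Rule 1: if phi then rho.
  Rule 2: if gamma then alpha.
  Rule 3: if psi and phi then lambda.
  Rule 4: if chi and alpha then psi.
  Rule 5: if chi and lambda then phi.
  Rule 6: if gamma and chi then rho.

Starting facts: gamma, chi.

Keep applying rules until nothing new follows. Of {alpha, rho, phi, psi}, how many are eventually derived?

From gamma and chi, Rule 6 gives rho.
From gamma, Rule 2 gives alpha.
chi and alpha hold, so psi follows (Rule 4).
alpha: reached.
rho: reached.
phi would need chi and lambda (Rule 5), but lambda is never established.
psi: reached.
Reached: alpha, rho, and psi — 3 of the 4.

3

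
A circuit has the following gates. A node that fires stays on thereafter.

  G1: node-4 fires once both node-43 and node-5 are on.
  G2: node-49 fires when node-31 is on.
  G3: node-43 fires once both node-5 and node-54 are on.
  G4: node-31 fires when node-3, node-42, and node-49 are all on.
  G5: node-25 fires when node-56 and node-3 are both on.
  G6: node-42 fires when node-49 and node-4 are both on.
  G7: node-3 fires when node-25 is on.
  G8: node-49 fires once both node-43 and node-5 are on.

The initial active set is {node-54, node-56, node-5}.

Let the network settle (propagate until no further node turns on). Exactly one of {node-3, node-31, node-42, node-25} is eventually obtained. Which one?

node-42

node-5 and node-54 are on, so node-43 fires (G3).
G8: node-43 and node-5 on → node-49 on.
node-43 and node-5 are on, so node-4 fires (G1).
G6: node-49 and node-4 on → node-42 on.
node-3 would need node-25 (G7), but node-25 never turns on. node-25 would need node-56 and node-3 (G5), but node-3 never turns on. node-31 would need node-3, node-42, and node-49 (G4), but node-3 never turns on.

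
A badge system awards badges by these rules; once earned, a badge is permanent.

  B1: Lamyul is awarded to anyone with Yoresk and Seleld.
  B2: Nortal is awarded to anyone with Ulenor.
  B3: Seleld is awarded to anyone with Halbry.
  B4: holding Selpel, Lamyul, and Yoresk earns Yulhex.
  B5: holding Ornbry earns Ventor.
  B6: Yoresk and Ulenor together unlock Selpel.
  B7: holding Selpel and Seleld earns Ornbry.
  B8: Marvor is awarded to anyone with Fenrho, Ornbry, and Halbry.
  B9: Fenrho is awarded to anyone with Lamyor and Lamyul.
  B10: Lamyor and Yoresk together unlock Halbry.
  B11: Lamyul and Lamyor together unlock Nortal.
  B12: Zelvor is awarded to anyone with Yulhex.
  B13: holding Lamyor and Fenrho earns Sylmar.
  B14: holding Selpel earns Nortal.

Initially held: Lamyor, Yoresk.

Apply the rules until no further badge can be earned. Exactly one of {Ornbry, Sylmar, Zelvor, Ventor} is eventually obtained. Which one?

With Lamyor and Yoresk, Halbry is earned (B10).
With Halbry, Seleld is earned (B3).
With Yoresk and Seleld, Lamyul is earned (B1).
With Lamyor and Lamyul, Fenrho is earned (B9).
With Lamyor and Fenrho, Sylmar is earned (B13).
Zelvor would need Yulhex (B12), but Yulhex is never earned. Ventor would need Ornbry (B5), but Ornbry is never earned. Ornbry would need Selpel and Seleld (B7), but Selpel is never earned.

Sylmar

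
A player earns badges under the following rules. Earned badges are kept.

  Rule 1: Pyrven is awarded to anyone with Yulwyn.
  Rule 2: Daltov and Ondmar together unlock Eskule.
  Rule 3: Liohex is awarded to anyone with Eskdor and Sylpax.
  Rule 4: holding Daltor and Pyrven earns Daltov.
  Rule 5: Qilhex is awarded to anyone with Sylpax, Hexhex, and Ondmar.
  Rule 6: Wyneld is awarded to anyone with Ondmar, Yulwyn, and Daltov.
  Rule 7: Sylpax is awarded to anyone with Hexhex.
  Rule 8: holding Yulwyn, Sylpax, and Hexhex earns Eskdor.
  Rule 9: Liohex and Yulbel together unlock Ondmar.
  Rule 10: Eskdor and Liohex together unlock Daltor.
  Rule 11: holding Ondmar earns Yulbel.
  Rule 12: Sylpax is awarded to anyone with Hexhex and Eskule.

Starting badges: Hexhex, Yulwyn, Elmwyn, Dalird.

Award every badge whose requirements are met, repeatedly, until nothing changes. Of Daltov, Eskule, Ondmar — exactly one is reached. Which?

With Yulwyn, Pyrven is earned (Rule 1).
With Hexhex, Sylpax is earned (Rule 7).
With Yulwyn, Sylpax, and Hexhex, Eskdor is earned (Rule 8).
With Eskdor and Sylpax, Liohex is earned (Rule 3).
With Eskdor and Liohex, Daltor is earned (Rule 10).
With Daltor and Pyrven, Daltov is earned (Rule 4).
Ondmar would need Liohex and Yulbel (Rule 9), but Yulbel is never earned. Eskule would need Daltov and Ondmar (Rule 2), but Ondmar is never earned.

Daltov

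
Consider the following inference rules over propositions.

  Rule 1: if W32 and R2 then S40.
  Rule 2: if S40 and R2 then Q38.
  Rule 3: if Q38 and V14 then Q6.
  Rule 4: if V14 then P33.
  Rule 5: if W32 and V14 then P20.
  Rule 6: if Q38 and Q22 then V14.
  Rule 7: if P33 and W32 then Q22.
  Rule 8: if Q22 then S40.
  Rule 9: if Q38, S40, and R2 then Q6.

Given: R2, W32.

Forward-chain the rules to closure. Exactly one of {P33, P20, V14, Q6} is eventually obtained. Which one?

Q6

W32 and R2 hold, so S40 follows (Rule 1).
S40 and R2 hold, so Q38 follows (Rule 2).
Q38, S40, and R2 hold, so Q6 follows (Rule 9).
P20 would need W32 and V14 (Rule 5), but V14 is never established. P33 would need V14 (Rule 4), but V14 is never established. V14 would need Q38 and Q22 (Rule 6), but Q22 is never established.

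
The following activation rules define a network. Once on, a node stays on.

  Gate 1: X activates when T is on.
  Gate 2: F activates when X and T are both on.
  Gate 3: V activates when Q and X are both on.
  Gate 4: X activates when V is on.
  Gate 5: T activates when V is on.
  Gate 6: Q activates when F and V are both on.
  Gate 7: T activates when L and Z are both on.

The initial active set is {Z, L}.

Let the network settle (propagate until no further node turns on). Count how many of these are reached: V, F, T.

2

Gate 7: L and Z on → T on.
Gate 1: T on → X on.
Gate 2: X and T on → F on.
V would need Q and X (Gate 3), but Q never turns on.
F: reached.
T: reached.
Reached: F and T — 2 of the 3.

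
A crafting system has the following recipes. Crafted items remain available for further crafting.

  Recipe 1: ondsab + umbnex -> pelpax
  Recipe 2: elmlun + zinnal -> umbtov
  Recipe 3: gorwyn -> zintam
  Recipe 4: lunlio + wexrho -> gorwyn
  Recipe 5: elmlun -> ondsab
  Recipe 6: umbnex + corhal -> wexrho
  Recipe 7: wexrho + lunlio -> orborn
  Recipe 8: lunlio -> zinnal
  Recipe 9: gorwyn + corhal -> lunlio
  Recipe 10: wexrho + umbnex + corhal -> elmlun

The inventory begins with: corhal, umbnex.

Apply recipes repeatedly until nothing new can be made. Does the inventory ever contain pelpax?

umbnex + corhal -> wexrho (Recipe 6).
wexrho + umbnex + corhal -> elmlun (Recipe 10).
Using Recipe 5, elmlun makes ondsab.
ondsab + umbnex -> pelpax (Recipe 1).

Yes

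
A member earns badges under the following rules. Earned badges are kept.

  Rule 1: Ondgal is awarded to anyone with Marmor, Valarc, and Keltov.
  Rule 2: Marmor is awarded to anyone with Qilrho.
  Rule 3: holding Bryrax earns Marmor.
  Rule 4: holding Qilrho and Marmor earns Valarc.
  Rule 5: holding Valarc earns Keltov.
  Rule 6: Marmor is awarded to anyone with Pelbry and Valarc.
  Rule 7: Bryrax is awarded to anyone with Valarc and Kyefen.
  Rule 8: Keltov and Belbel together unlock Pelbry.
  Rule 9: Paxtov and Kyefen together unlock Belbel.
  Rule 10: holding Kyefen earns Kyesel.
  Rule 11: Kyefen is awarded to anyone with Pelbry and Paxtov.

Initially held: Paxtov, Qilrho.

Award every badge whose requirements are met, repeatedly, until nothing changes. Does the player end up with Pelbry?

No

Pelbry would need Keltov and Belbel (Rule 8), but Belbel is never earned.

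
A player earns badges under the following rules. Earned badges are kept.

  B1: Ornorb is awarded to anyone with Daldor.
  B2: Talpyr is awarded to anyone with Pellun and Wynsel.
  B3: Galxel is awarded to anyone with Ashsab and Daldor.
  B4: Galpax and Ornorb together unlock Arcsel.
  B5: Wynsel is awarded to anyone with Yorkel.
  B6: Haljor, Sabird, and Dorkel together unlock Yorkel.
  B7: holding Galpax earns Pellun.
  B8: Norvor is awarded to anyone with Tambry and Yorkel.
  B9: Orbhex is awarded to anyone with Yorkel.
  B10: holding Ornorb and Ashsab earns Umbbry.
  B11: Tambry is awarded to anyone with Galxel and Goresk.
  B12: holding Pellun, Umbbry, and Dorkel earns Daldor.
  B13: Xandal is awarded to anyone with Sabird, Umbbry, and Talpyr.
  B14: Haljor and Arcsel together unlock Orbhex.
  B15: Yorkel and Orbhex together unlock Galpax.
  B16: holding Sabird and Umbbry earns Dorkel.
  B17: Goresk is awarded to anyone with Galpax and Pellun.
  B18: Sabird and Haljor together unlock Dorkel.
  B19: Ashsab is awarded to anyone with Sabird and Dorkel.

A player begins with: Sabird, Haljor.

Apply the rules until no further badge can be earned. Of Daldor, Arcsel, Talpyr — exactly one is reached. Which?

With Sabird and Haljor, Dorkel is earned (B18).
With Haljor, Sabird, and Dorkel, Yorkel is earned (B6).
With Yorkel, Orbhex is earned (B9).
With Yorkel, Wynsel is earned (B5).
With Yorkel and Orbhex, Galpax is earned (B15).
With Galpax, Pellun is earned (B7).
With Pellun and Wynsel, Talpyr is earned (B2).
Arcsel would need Galpax and Ornorb (B4), but Ornorb is never earned. Daldor would need Pellun, Umbbry, and Dorkel (B12), but Umbbry is never earned.

Talpyr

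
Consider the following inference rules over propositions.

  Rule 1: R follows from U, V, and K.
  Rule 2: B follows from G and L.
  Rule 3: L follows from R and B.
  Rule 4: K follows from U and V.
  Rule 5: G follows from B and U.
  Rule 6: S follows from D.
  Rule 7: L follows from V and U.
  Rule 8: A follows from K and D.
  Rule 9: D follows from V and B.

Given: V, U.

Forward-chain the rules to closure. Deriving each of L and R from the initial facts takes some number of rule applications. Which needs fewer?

L: From V and U, Rule 7 gives L. [1 rule application]
R: U and V hold, so K follows (Rule 4). U, V, and K hold, so R follows (Rule 1). [2 rule applications]
L needs fewer.

L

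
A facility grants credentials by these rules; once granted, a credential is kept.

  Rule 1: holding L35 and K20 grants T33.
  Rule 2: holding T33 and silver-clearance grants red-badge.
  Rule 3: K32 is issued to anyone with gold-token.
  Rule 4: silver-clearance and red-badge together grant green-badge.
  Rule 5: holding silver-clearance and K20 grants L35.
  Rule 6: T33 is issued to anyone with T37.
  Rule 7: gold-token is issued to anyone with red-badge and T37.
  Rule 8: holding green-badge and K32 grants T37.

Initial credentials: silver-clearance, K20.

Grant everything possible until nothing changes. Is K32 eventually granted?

No

K32 would need gold-token (Rule 3), but gold-token is never granted.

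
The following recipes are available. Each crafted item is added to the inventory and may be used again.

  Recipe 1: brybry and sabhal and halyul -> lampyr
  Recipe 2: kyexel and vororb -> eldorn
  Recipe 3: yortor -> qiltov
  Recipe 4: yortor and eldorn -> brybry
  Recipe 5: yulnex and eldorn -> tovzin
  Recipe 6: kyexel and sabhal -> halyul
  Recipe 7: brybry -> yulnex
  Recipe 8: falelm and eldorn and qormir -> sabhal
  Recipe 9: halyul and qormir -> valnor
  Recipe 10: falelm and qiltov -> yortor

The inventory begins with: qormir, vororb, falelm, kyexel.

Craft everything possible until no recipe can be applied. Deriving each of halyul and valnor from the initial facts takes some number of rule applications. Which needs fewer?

halyul

halyul: kyexel and vororb -> eldorn (Recipe 2). falelm and eldorn and qormir -> sabhal (Recipe 8). kyexel and sabhal -> halyul (Recipe 6). [3 rule applications]
valnor: Using Recipe 2, kyexel and vororb make eldorn. Using Recipe 8, falelm, eldorn, and qormir make sabhal. Using Recipe 6, kyexel and sabhal make halyul. Using Recipe 9, halyul and qormir make valnor. [4 rule applications]
halyul needs fewer.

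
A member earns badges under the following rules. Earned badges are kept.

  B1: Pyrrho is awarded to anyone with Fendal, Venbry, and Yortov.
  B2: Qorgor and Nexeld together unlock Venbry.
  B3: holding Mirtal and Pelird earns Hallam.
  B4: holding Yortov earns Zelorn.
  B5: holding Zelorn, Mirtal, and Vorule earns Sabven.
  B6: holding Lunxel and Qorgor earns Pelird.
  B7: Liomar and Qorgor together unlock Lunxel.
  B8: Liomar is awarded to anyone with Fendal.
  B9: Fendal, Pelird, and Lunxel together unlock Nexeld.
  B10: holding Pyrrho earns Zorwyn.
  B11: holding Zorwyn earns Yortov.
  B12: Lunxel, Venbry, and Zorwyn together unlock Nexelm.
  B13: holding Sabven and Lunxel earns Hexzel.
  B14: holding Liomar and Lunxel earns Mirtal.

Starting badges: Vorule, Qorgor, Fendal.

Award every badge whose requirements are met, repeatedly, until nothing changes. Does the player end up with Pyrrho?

Pyrrho would need Fendal, Venbry, and Yortov (B1), but Yortov is never earned.

No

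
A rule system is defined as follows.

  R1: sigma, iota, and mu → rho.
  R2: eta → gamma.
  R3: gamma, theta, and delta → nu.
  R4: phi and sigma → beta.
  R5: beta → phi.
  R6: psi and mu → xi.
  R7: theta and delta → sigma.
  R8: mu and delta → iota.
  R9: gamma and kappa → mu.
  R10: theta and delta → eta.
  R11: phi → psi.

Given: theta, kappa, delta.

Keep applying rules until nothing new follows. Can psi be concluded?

No

psi would need phi (R11), but phi is never established.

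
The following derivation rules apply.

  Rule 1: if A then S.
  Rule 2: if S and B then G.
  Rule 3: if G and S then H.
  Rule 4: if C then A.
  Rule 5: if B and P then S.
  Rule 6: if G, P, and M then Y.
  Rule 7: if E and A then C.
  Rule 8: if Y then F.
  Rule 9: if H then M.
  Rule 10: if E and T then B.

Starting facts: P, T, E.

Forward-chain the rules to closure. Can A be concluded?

A would need C (Rule 4), but C is never established.

No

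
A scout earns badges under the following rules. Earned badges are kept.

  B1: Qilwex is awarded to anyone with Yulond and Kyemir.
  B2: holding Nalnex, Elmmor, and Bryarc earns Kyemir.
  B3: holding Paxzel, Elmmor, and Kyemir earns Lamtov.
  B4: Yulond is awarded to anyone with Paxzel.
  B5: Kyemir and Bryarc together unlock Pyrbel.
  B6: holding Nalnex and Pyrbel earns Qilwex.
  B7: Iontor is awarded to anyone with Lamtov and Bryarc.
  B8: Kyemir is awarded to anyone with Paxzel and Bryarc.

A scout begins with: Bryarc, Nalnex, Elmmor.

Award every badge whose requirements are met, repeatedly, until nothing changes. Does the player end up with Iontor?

No

Iontor would need Lamtov and Bryarc (B7), but Lamtov is never earned.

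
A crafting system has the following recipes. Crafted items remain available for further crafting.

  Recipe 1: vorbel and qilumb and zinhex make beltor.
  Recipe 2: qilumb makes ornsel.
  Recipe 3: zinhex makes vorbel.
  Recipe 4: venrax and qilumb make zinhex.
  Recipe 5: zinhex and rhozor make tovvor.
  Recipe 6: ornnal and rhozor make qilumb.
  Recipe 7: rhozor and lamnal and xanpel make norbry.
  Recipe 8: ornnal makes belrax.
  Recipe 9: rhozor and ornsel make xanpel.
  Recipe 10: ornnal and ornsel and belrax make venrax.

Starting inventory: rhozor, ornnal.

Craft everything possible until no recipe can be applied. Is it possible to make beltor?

Yes

Using Recipe 6, ornnal and rhozor make qilumb.
Using Recipe 8, ornnal makes belrax.
qilumb → ornsel (Recipe 2).
Using Recipe 10, ornnal, ornsel, and belrax make venrax.
venrax and qilumb → zinhex (Recipe 4).
zinhex → vorbel (Recipe 3).
Using Recipe 1, vorbel, qilumb, and zinhex make beltor.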